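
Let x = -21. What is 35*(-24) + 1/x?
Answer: -17641/21 ≈ -840.05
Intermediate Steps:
35*(-24) + 1/x = 35*(-24) + 1/(-21) = -840 - 1/21 = -17641/21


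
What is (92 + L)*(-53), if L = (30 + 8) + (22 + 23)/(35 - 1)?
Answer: -236645/34 ≈ -6960.1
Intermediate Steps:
L = 1337/34 (L = 38 + 45/34 = 1337/34 ≈ 39.324)
(92 + L)*(-53) = (92 + 1337/34)*(-53) = (4465/34)*(-53) = -236645/34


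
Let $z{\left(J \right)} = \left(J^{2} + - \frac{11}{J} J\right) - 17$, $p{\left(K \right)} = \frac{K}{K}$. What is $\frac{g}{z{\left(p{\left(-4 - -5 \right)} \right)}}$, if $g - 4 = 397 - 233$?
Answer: $- \frac{56}{9} \approx -6.2222$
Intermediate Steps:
$g = 168$ ($g = 4 + \left(397 - 233\right) = 4 + 164 = 168$)
$p{\left(K \right)} = 1$
$z{\left(J \right)} = -28 + J^{2}$ ($z{\left(J \right)} = \left(J^{2} - 11\right) - 17 = \left(-11 + J^{2}\right) - 17 = -28 + J^{2}$)
$\frac{g}{z{\left(p{\left(-4 - -5 \right)} \right)}} = \frac{168}{-28 + 1^{2}} = \frac{168}{-28 + 1} = \frac{168}{-27} = 168 \left(- \frac{1}{27}\right) = - \frac{56}{9}$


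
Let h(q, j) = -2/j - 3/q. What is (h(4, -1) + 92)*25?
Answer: 9325/4 ≈ 2331.3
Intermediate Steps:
h(q, j) = -3/q - 2/j
(h(4, -1) + 92)*25 = ((-3/4 - 2/(-1)) + 92)*25 = ((-3*¼ - 2*(-1)) + 92)*25 = ((-¾ + 2) + 92)*25 = (5/4 + 92)*25 = (373/4)*25 = 9325/4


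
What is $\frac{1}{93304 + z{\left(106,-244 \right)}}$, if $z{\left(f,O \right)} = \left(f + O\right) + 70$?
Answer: $\frac{1}{93236} \approx 1.0725 \cdot 10^{-5}$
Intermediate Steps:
$z{\left(f,O \right)} = 70 + O + f$ ($z{\left(f,O \right)} = \left(O + f\right) + 70 = 70 + O + f$)
$\frac{1}{93304 + z{\left(106,-244 \right)}} = \frac{1}{93304 + \left(70 - 244 + 106\right)} = \frac{1}{93304 - 68} = \frac{1}{93236}$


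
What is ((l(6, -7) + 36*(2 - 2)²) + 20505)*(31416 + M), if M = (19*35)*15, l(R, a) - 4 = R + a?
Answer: 848846628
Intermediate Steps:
l(R, a) = 4 + R + a (l(R, a) = 4 + (R + a) = 4 + R + a)
M = 9975 (M = 665*15 = 9975)
((l(6, -7) + 36*(2 - 2)²) + 20505)*(31416 + M) = (((4 + 6 - 7) + 36*(2 - 2)²) + 20505)*(31416 + 9975) = ((3 + 36*0²) + 20505)*41391 = ((3 + 36*0) + 20505)*41391 = ((3 + 0) + 20505)*41391 = (3 + 20505)*41391 = 20508*41391 = 848846628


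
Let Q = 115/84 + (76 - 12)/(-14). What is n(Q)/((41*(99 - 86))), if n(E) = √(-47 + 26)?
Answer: I*√21/533 ≈ 0.0085977*I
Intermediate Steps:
Q = -269/84 (Q = 115*(1/84) + 64*(-1/14) = 115/84 - 32/7 = -269/84 ≈ -3.2024)
n(E) = I*√21 (n(E) = √(-21) = I*√21)
n(Q)/((41*(99 - 86))) = (I*√21)/((41*(99 - 86))) = (I*√21)/((41*13)) = (I*√21)/533 = (I*√21)*(1/533) = I*√21/533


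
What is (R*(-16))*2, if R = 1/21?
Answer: -32/21 ≈ -1.5238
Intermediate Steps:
R = 1/21 ≈ 0.047619
(R*(-16))*2 = ((1/21)*(-16))*2 = -16/21*2 = -32/21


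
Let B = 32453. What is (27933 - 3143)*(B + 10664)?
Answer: 1068870430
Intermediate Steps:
(27933 - 3143)*(B + 10664) = (27933 - 3143)*(32453 + 10664) = 24790*43117 = 1068870430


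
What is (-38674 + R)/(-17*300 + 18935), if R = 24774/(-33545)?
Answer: -1297344104/464095075 ≈ -2.7954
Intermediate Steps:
R = -24774/33545 (R = 24774*(-1/33545) = -24774/33545 ≈ -0.73853)
(-38674 + R)/(-17*300 + 18935) = (-38674 - 24774/33545)/(-17*300 + 18935) = -1297344104/(33545*(-5100 + 18935)) = -1297344104/33545/13835 = -1297344104/33545*1/13835 = -1297344104/464095075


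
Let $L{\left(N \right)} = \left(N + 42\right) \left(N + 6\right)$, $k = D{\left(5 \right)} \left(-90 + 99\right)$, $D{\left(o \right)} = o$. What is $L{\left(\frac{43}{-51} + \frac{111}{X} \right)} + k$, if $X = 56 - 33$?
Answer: $\frac{693530785}{1375929} \approx 504.05$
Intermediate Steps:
$X = 23$
$k = 45$ ($k = 5 \left(-90 + 99\right) = 5 \cdot 9 = 45$)
$L{\left(N \right)} = \left(6 + N\right) \left(42 + N\right)$ ($L{\left(N \right)} = \left(42 + N\right) \left(6 + N\right) = \left(6 + N\right) \left(42 + N\right)$)
$L{\left(\frac{43}{-51} + \frac{111}{X} \right)} + k = \left(252 + \left(\frac{43}{-51} + \frac{111}{23}\right)^{2} + 48 \left(\frac{43}{-51} + \frac{111}{23}\right)\right) + 45 = \left(252 + \left(43 \left(- \frac{1}{51}\right) + 111 \cdot \frac{1}{23}\right)^{2} + 48 \left(43 \left(- \frac{1}{51}\right) + 111 \cdot \frac{1}{23}\right)\right) + 45 = \left(252 + \left(- \frac{43}{51} + \frac{111}{23}\right)^{2} + 48 \left(- \frac{43}{51} + \frac{111}{23}\right)\right) + 45 = \left(252 + \left(\frac{4672}{1173}\right)^{2} + 48 \cdot \frac{4672}{1173}\right) + 45 = \left(252 + \frac{21827584}{1375929} + \frac{74752}{391}\right) + 45 = \frac{631613980}{1375929} + 45 = \frac{693530785}{1375929}$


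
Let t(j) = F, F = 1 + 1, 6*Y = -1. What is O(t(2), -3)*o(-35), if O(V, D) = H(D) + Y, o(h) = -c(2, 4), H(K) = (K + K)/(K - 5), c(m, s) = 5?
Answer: -35/12 ≈ -2.9167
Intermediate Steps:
Y = -1/6 (Y = (1/6)*(-1) = -1/6 ≈ -0.16667)
H(K) = 2*K/(-5 + K) (H(K) = (2*K)/(-5 + K) = 2*K/(-5 + K))
F = 2
t(j) = 2
o(h) = -5 (o(h) = -1*5 = -5)
O(V, D) = -1/6 + 2*D/(-5 + D) (O(V, D) = 2*D/(-5 + D) - 1/6 = -1/6 + 2*D/(-5 + D))
O(t(2), -3)*o(-35) = ((5 + 11*(-3))/(6*(-5 - 3)))*(-5) = ((1/6)*(5 - 33)/(-8))*(-5) = ((1/6)*(-1/8)*(-28))*(-5) = (7/12)*(-5) = -35/12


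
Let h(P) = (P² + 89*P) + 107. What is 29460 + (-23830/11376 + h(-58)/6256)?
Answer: 131028031529/4448016 ≈ 29458.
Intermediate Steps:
h(P) = 107 + P² + 89*P
29460 + (-23830/11376 + h(-58)/6256) = 29460 + (-23830/11376 + (107 + (-58)² + 89*(-58))/6256) = 29460 + (-23830*1/11376 + (107 + 3364 - 5162)*(1/6256)) = 29460 + (-11915/5688 - 1691*1/6256) = 29460 + (-11915/5688 - 1691/6256) = 29460 - 10519831/4448016 = 131028031529/4448016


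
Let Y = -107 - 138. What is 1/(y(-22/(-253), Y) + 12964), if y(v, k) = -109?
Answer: 1/12855 ≈ 7.7791e-5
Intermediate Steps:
Y = -245
1/(y(-22/(-253), Y) + 12964) = 1/(-109 + 12964) = 1/12855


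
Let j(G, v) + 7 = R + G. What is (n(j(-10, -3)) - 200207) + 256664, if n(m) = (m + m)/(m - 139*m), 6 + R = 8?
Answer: 3895532/69 ≈ 56457.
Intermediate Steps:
R = 2 (R = -6 + 8 = 2)
j(G, v) = -5 + G (j(G, v) = -7 + (2 + G) = -5 + G)
n(m) = -1/69 (n(m) = (2*m)/((-138*m)) = (2*m)*(-1/(138*m)) = -1/69)
(n(j(-10, -3)) - 200207) + 256664 = (-1/69 - 200207) + 256664 = -13814284/69 + 256664 = 3895532/69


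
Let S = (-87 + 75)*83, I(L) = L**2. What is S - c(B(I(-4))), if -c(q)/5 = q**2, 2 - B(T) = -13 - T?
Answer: 3809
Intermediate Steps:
B(T) = 15 + T (B(T) = 2 - (-13 - T) = 2 + (13 + T) = 15 + T)
c(q) = -5*q**2
S = -996 (S = -12*83 = -996)
S - c(B(I(-4))) = -996 - (-5)*(15 + (-4)**2)**2 = -996 - (-5)*(15 + 16)**2 = -996 - (-5)*31**2 = -996 - (-5)*961 = -996 - 1*(-4805) = -996 + 4805 = 3809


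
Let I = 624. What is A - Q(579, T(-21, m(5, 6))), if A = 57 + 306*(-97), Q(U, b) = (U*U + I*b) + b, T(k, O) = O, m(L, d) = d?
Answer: -368616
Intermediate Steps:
Q(U, b) = U² + 625*b (Q(U, b) = (U*U + 624*b) + b = (U² + 624*b) + b = U² + 625*b)
A = -29625 (A = 57 - 29682 = -29625)
A - Q(579, T(-21, m(5, 6))) = -29625 - (579² + 625*6) = -29625 - (335241 + 3750) = -29625 - 1*338991 = -29625 - 338991 = -368616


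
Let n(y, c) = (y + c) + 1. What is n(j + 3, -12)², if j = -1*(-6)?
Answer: 4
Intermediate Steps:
j = 6
n(y, c) = 1 + c + y (n(y, c) = (c + y) + 1 = 1 + c + y)
n(j + 3, -12)² = (1 - 12 + (6 + 3))² = (1 - 12 + 9)² = (-2)² = 4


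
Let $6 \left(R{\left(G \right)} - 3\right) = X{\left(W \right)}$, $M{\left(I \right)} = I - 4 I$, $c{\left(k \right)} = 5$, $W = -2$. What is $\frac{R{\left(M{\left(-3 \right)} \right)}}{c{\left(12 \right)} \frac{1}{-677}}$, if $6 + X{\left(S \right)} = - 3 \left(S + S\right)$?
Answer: $- \frac{2708}{5} \approx -541.6$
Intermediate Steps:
$M{\left(I \right)} = - 3 I$
$X{\left(S \right)} = -6 - 6 S$ ($X{\left(S \right)} = -6 - 3 \left(S + S\right) = -6 - 3 \cdot 2 S = -6 - 6 S$)
$R{\left(G \right)} = 4$ ($R{\left(G \right)} = 3 + \frac{-6 - -12}{6} = 3 + \frac{-6 + 12}{6} = 3 + \frac{1}{6} \cdot 6 = 3 + 1 = 4$)
$\frac{R{\left(M{\left(-3 \right)} \right)}}{c{\left(12 \right)} \frac{1}{-677}} = \frac{4}{5 \frac{1}{-677}} = \frac{4}{5 \left(- \frac{1}{677}\right)} = \frac{4}{- \frac{5}{677}} = 4 \left(- \frac{677}{5}\right) = - \frac{2708}{5}$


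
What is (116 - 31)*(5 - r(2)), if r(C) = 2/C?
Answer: 340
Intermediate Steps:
(116 - 31)*(5 - r(2)) = (116 - 31)*(5 - 2/2) = 85*(5 - 2/2) = 85*(5 - 1*1) = 85*(5 - 1) = 85*4 = 340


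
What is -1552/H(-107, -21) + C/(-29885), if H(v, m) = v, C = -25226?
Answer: 49080702/3197695 ≈ 15.349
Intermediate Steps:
-1552/H(-107, -21) + C/(-29885) = -1552/(-107) - 25226/(-29885) = -1552*(-1/107) - 25226*(-1/29885) = 1552/107 + 25226/29885 = 49080702/3197695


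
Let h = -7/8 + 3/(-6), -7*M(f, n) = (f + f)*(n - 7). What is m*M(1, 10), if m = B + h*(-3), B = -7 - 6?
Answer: 213/28 ≈ 7.6071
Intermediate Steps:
B = -13
M(f, n) = -2*f*(-7 + n)/7 (M(f, n) = -(f + f)*(n - 7)/7 = -2*f*(-7 + n)/7)
h = -11/8 (h = -7*1/8 + 3*(-1/6) = -7/8 - 1/2 = -11/8 ≈ -1.3750)
m = -71/8 (m = -13 - 11/8*(-3) = -13 + 33/8 = -71/8 ≈ -8.8750)
m*M(1, 10) = -71*(7 - 1*10)/28 = -71*(7 - 10)/28 = -71*(-3)/28 = -71/8*(-6/7) = 213/28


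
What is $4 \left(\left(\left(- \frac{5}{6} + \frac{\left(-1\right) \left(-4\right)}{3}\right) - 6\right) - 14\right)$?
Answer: $-78$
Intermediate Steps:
$4 \left(\left(\left(- \frac{5}{6} + \frac{\left(-1\right) \left(-4\right)}{3}\right) - 6\right) - 14\right) = 4 \left(\left(\left(\left(-5\right) \frac{1}{6} + 4 \cdot \frac{1}{3}\right) - 6\right) - 14\right) = 4 \left(\left(\left(- \frac{5}{6} + \frac{4}{3}\right) - 6\right) - 14\right) = 4 \left(\left(\frac{1}{2} - 6\right) - 14\right) = 4 \left(- \frac{11}{2} - 14\right) = 4 \left(- \frac{39}{2}\right) = -78$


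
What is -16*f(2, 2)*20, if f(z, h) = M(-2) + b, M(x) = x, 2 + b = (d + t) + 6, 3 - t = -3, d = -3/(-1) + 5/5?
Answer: -3840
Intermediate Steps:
d = 4 (d = -3*(-1) + 5*(1/5) = 3 + 1 = 4)
t = 6 (t = 3 - 1*(-3) = 3 + 3 = 6)
b = 14 (b = -2 + ((4 + 6) + 6) = -2 + (10 + 6) = -2 + 16 = 14)
f(z, h) = 12 (f(z, h) = -2 + 14 = 12)
-16*f(2, 2)*20 = -16*12*20 = -192*20 = -3840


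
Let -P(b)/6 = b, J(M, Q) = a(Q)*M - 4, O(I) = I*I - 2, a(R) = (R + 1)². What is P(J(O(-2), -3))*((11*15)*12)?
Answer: -47520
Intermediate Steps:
a(R) = (1 + R)²
O(I) = -2 + I² (O(I) = I² - 2 = -2 + I²)
J(M, Q) = -4 + M*(1 + Q)² (J(M, Q) = (1 + Q)²*M - 4 = M*(1 + Q)² - 4 = -4 + M*(1 + Q)²)
P(b) = -6*b
P(J(O(-2), -3))*((11*15)*12) = (-6*(-4 + (-2 + (-2)²)*(1 - 3)²))*((11*15)*12) = (-6*(-4 + (-2 + 4)*(-2)²))*(165*12) = -6*(-4 + 2*4)*1980 = -6*(-4 + 8)*1980 = -6*4*1980 = -24*1980 = -47520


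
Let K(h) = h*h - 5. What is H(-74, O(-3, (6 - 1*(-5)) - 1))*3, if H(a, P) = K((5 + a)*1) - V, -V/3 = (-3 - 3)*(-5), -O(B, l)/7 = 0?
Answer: 14538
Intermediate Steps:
O(B, l) = 0 (O(B, l) = -7*0 = 0)
V = -90 (V = -3*(-3 - 3)*(-5) = -(-18)*(-5) = -3*30 = -90)
K(h) = -5 + h**2 (K(h) = h**2 - 5 = -5 + h**2)
H(a, P) = 85 + (5 + a)**2 (H(a, P) = (-5 + ((5 + a)*1)**2) - 1*(-90) = (-5 + (5 + a)**2) + 90 = 85 + (5 + a)**2)
H(-74, O(-3, (6 - 1*(-5)) - 1))*3 = (85 + (5 - 74)**2)*3 = (85 + (-69)**2)*3 = (85 + 4761)*3 = 4846*3 = 14538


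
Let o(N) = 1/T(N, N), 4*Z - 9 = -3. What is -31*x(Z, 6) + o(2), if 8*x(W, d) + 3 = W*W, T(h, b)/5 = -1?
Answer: 433/160 ≈ 2.7062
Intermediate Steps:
Z = 3/2 (Z = 9/4 + (¼)*(-3) = 9/4 - ¾ = 3/2 ≈ 1.5000)
T(h, b) = -5 (T(h, b) = 5*(-1) = -5)
o(N) = -⅕ (o(N) = 1/(-5) = -⅕)
x(W, d) = -3/8 + W²/8 (x(W, d) = -3/8 + (W*W)/8 = -3/8 + W²/8)
-31*x(Z, 6) + o(2) = -31*(-3/8 + (3/2)²/8) - ⅕ = -31*(-3/8 + (⅛)*(9/4)) - ⅕ = -31*(-3/8 + 9/32) - ⅕ = -31*(-3/32) - ⅕ = 93/32 - ⅕ = 433/160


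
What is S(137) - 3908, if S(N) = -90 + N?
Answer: -3861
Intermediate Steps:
S(137) - 3908 = (-90 + 137) - 3908 = 47 - 3908 = -3861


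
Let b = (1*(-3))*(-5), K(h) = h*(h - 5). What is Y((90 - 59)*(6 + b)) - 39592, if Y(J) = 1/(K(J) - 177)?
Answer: -16643249447/420369 ≈ -39592.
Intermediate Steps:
K(h) = h*(-5 + h)
b = 15 (b = -3*(-5) = 15)
Y(J) = 1/(-177 + J*(-5 + J)) (Y(J) = 1/(J*(-5 + J) - 177) = 1/(-177 + J*(-5 + J)))
Y((90 - 59)*(6 + b)) - 39592 = 1/(-177 + ((90 - 59)*(6 + 15))*(-5 + (90 - 59)*(6 + 15))) - 39592 = 1/(-177 + (31*21)*(-5 + 31*21)) - 39592 = 1/(-177 + 651*(-5 + 651)) - 39592 = 1/(-177 + 651*646) - 39592 = 1/(-177 + 420546) - 39592 = 1/420369 - 39592 = -16643249447/420369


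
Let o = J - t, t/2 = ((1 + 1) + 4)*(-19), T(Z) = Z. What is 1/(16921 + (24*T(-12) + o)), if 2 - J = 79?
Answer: 1/16784 ≈ 5.9581e-5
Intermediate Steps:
J = -77 (J = 2 - 1*79 = 2 - 79 = -77)
t = -228 (t = 2*(((1 + 1) + 4)*(-19)) = 2*((2 + 4)*(-19)) = 2*(6*(-19)) = 2*(-114) = -228)
o = 151 (o = -77 - 1*(-228) = -77 + 228 = 151)
1/(16921 + (24*T(-12) + o)) = 1/(16921 + (24*(-12) + 151)) = 1/(16921 + (-288 + 151)) = 1/(16921 - 137) = 1/16784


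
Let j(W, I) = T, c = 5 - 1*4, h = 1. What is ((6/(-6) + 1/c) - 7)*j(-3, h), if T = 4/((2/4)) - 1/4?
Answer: -217/4 ≈ -54.250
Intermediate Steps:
T = 31/4 (T = 4/((2*(1/4))) - 1*1/4 = 4/(1/2) - 1/4 = 4*2 - 1/4 = 8 - 1/4 = 31/4 ≈ 7.7500)
c = 1 (c = 5 - 4 = 1)
j(W, I) = 31/4
((6/(-6) + 1/c) - 7)*j(-3, h) = ((6/(-6) + 1/1) - 7)*(31/4) = ((6*(-1/6) + 1*1) - 7)*(31/4) = ((-1 + 1) - 7)*(31/4) = (0 - 7)*(31/4) = -7*31/4 = -217/4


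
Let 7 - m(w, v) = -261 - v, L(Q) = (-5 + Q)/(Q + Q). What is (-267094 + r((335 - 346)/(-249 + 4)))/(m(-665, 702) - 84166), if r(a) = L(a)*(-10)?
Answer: 732991/228789 ≈ 3.2038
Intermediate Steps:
L(Q) = (-5 + Q)/(2*Q) (L(Q) = (-5 + Q)/((2*Q)) = (-5 + Q)*(1/(2*Q)) = (-5 + Q)/(2*Q))
r(a) = -5*(-5 + a)/a (r(a) = ((-5 + a)/(2*a))*(-10) = -5*(-5 + a)/a)
m(w, v) = 268 + v (m(w, v) = 7 - (-261 - v) = 7 + (261 + v) = 268 + v)
(-267094 + r((335 - 346)/(-249 + 4)))/(m(-665, 702) - 84166) = (-267094 + (-5 + 25/(((335 - 346)/(-249 + 4)))))/((268 + 702) - 84166) = (-267094 + (-5 + 25/((-11/(-245)))))/(970 - 84166) = (-267094 + (-5 + 25/((-11*(-1/245)))))/(-83196) = (-267094 + (-5 + 25/(11/245)))*(-1/83196) = (-267094 + (-5 + 25*(245/11)))*(-1/83196) = (-267094 + (-5 + 6125/11))*(-1/83196) = (-267094 + 6070/11)*(-1/83196) = -2931964/11*(-1/83196) = 732991/228789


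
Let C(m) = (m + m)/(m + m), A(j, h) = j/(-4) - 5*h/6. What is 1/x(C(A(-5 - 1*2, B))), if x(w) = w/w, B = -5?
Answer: 1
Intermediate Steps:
A(j, h) = -5*h/6 - j/4 (A(j, h) = j*(-¼) - 5*h*(⅙) = -j/4 - 5*h/6 = -5*h/6 - j/4)
C(m) = 1 (C(m) = (2*m)/((2*m)) = (2*m)*(1/(2*m)) = 1)
x(w) = 1
1/x(C(A(-5 - 1*2, B))) = 1/1 = 1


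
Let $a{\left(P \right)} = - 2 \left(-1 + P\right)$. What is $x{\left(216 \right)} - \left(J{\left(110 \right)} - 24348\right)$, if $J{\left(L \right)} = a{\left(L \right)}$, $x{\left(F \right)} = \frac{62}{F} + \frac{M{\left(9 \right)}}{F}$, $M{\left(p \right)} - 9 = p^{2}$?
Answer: $\frac{663301}{27} \approx 24567.0$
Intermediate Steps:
$M{\left(p \right)} = 9 + p^{2}$
$a{\left(P \right)} = 2 - 2 P$
$x{\left(F \right)} = \frac{152}{F}$ ($x{\left(F \right)} = \frac{62}{F} + \frac{9 + 9^{2}}{F} = \frac{62}{F} + \frac{9 + 81}{F} = \frac{62}{F} + \frac{90}{F} = \frac{152}{F}$)
$J{\left(L \right)} = 2 - 2 L$
$x{\left(216 \right)} - \left(J{\left(110 \right)} - 24348\right) = \frac{152}{216} - \left(\left(2 - 220\right) - 24348\right) = 152 \cdot \frac{1}{216} - \left(\left(2 - 220\right) - 24348\right) = \frac{19}{27} - \left(-218 - 24348\right) = \frac{19}{27} - -24566 = \frac{19}{27} + 24566 = \frac{663301}{27}$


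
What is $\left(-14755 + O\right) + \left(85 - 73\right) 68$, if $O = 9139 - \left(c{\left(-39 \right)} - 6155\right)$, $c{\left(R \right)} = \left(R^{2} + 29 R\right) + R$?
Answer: $1004$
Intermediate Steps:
$c{\left(R \right)} = R^{2} + 30 R$
$O = 14943$ ($O = 9139 - \left(- 39 \left(30 - 39\right) - 6155\right) = 9139 - \left(\left(-39\right) \left(-9\right) - 6155\right) = 9139 - \left(351 - 6155\right) = 9139 - -5804 = 9139 + 5804 = 14943$)
$\left(-14755 + O\right) + \left(85 - 73\right) 68 = \left(-14755 + 14943\right) + \left(85 - 73\right) 68 = 188 + 12 \cdot 68 = 188 + 816 = 1004$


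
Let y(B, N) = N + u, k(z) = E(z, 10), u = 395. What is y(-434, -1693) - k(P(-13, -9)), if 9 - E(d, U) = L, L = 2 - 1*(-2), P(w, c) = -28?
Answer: -1303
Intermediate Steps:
L = 4 (L = 2 + 2 = 4)
E(d, U) = 5 (E(d, U) = 9 - 1*4 = 9 - 4 = 5)
k(z) = 5
y(B, N) = 395 + N (y(B, N) = N + 395 = 395 + N)
y(-434, -1693) - k(P(-13, -9)) = (395 - 1693) - 1*5 = -1298 - 5 = -1303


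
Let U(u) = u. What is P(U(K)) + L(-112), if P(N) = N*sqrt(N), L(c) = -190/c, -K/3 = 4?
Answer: 95/56 - 24*I*sqrt(3) ≈ 1.6964 - 41.569*I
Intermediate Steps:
K = -12 (K = -3*4 = -12)
P(N) = N**(3/2)
P(U(K)) + L(-112) = (-12)**(3/2) - 190/(-112) = -24*I*sqrt(3) - 190*(-1/112) = -24*I*sqrt(3) + 95/56 = 95/56 - 24*I*sqrt(3)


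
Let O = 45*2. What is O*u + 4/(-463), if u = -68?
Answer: -2833564/463 ≈ -6120.0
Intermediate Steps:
O = 90
O*u + 4/(-463) = 90*(-68) + 4/(-463) = -6120 + 4*(-1/463) = -6120 - 4/463 = -2833564/463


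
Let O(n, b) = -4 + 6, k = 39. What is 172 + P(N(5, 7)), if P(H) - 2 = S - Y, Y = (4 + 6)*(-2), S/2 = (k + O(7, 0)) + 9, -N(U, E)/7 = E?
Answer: 294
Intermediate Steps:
N(U, E) = -7*E
O(n, b) = 2
S = 100 (S = 2*((39 + 2) + 9) = 2*(41 + 9) = 2*50 = 100)
Y = -20 (Y = 10*(-2) = -20)
P(H) = 122 (P(H) = 2 + (100 - 1*(-20)) = 2 + (100 + 20) = 2 + 120 = 122)
172 + P(N(5, 7)) = 172 + 122 = 294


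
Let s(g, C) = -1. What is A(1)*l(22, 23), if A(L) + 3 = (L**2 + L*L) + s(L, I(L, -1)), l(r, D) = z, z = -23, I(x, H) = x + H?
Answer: 46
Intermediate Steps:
I(x, H) = H + x
l(r, D) = -23
A(L) = -4 + 2*L**2 (A(L) = -3 + ((L**2 + L*L) - 1) = -3 + ((L**2 + L**2) - 1) = -3 + (2*L**2 - 1) = -3 + (-1 + 2*L**2) = -4 + 2*L**2)
A(1)*l(22, 23) = (-4 + 2*1**2)*(-23) = (-4 + 2*1)*(-23) = (-4 + 2)*(-23) = -2*(-23) = 46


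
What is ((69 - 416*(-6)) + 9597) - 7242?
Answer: 4920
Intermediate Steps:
((69 - 416*(-6)) + 9597) - 7242 = ((69 - 52*(-48)) + 9597) - 7242 = ((69 + 2496) + 9597) - 7242 = (2565 + 9597) - 7242 = 12162 - 7242 = 4920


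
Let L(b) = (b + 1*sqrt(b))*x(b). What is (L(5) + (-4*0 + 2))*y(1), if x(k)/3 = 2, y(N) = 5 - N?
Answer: 128 + 24*sqrt(5) ≈ 181.67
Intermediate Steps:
x(k) = 6 (x(k) = 3*2 = 6)
L(b) = 6*b + 6*sqrt(b) (L(b) = (b + 1*sqrt(b))*6 = (b + sqrt(b))*6 = 6*b + 6*sqrt(b))
(L(5) + (-4*0 + 2))*y(1) = ((6*5 + 6*sqrt(5)) + (-4*0 + 2))*(5 - 1*1) = ((30 + 6*sqrt(5)) + (0 + 2))*(5 - 1) = ((30 + 6*sqrt(5)) + 2)*4 = (32 + 6*sqrt(5))*4 = 128 + 24*sqrt(5)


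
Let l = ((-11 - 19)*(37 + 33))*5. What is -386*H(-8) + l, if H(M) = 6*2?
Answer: -15132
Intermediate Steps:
H(M) = 12
l = -10500 (l = -30*70*5 = -2100*5 = -10500)
-386*H(-8) + l = -386*12 - 10500 = -4632 - 10500 = -15132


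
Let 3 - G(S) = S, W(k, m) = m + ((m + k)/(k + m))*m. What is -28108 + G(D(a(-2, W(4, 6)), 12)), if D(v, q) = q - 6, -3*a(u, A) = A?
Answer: -28111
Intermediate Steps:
W(k, m) = 2*m (W(k, m) = m + ((k + m)/(k + m))*m = m + 1*m = m + m = 2*m)
a(u, A) = -A/3
D(v, q) = -6 + q
G(S) = 3 - S
-28108 + G(D(a(-2, W(4, 6)), 12)) = -28108 + (3 - (-6 + 12)) = -28108 + (3 - 1*6) = -28108 + (3 - 6) = -28108 - 3 = -28111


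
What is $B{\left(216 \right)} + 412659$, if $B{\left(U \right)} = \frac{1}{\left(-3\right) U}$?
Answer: $\frac{267403031}{648} \approx 4.1266 \cdot 10^{5}$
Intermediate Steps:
$B{\left(U \right)} = - \frac{1}{3 U}$
$B{\left(216 \right)} + 412659 = - \frac{1}{3 \cdot 216} + 412659 = \left(- \frac{1}{3}\right) \frac{1}{216} + 412659 = - \frac{1}{648} + 412659 = \frac{267403031}{648}$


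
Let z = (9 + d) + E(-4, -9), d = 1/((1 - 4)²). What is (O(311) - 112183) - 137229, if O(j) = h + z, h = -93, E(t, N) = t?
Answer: -2245499/9 ≈ -2.4950e+5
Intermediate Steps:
d = ⅑ (d = 1/((-3)²) = 1/9 = ⅑ ≈ 0.11111)
z = 46/9 (z = (9 + ⅑) - 4 = 82/9 - 4 = 46/9 ≈ 5.1111)
O(j) = -791/9 (O(j) = -93 + 46/9 = -791/9)
(O(311) - 112183) - 137229 = (-791/9 - 112183) - 137229 = -1010438/9 - 137229 = -2245499/9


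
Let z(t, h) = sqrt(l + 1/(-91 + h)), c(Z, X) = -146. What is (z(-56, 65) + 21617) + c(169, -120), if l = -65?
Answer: 21471 + I*sqrt(43966)/26 ≈ 21471.0 + 8.0646*I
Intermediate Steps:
z(t, h) = sqrt(-65 + 1/(-91 + h))
(z(-56, 65) + 21617) + c(169, -120) = (sqrt((5916 - 65*65)/(-91 + 65)) + 21617) - 146 = (sqrt((5916 - 4225)/(-26)) + 21617) - 146 = (sqrt(-1/26*1691) + 21617) - 146 = (sqrt(-1691/26) + 21617) - 146 = (I*sqrt(43966)/26 + 21617) - 146 = (21617 + I*sqrt(43966)/26) - 146 = 21471 + I*sqrt(43966)/26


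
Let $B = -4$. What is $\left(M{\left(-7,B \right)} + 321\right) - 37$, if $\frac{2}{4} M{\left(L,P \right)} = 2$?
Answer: $288$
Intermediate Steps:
$M{\left(L,P \right)} = 4$ ($M{\left(L,P \right)} = 2 \cdot 2 = 4$)
$\left(M{\left(-7,B \right)} + 321\right) - 37 = \left(4 + 321\right) - 37 = 325 - 37 = 288$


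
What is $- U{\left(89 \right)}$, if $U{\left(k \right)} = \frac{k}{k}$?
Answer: $-1$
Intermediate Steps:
$U{\left(k \right)} = 1$
$- U{\left(89 \right)} = \left(-1\right) 1 = -1$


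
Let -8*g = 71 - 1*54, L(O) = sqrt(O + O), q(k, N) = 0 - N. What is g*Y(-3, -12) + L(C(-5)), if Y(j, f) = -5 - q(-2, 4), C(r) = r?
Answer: 17/8 + I*sqrt(10) ≈ 2.125 + 3.1623*I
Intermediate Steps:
q(k, N) = -N
L(O) = sqrt(2)*sqrt(O) (L(O) = sqrt(2*O) = sqrt(2)*sqrt(O))
Y(j, f) = -1 (Y(j, f) = -5 - (-1)*4 = -5 - 1*(-4) = -5 + 4 = -1)
g = -17/8 (g = -(71 - 1*54)/8 = -(71 - 54)/8 = -1/8*17 = -17/8 ≈ -2.1250)
g*Y(-3, -12) + L(C(-5)) = -17/8*(-1) + sqrt(2)*sqrt(-5) = 17/8 + sqrt(2)*(I*sqrt(5)) = 17/8 + I*sqrt(10)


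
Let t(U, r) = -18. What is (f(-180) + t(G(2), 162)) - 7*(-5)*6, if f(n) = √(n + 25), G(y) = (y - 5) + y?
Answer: 192 + I*√155 ≈ 192.0 + 12.45*I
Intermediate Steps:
G(y) = -5 + 2*y (G(y) = (-5 + y) + y = -5 + 2*y)
f(n) = √(25 + n)
(f(-180) + t(G(2), 162)) - 7*(-5)*6 = (√(25 - 180) - 18) - 7*(-5)*6 = (√(-155) - 18) + 35*6 = (I*√155 - 18) + 210 = (-18 + I*√155) + 210 = 192 + I*√155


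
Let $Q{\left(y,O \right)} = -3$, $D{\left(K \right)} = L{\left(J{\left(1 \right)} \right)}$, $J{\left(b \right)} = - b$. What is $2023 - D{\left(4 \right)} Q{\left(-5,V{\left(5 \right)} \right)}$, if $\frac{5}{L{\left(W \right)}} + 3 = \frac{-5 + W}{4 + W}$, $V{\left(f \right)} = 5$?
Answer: $2020$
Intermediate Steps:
$L{\left(W \right)} = \frac{5}{-3 + \frac{-5 + W}{4 + W}}$
$D{\left(K \right)} = -1$ ($D{\left(K \right)} = \frac{5 \left(-4 - \left(-1\right) 1\right)}{17 + 2 \left(\left(-1\right) 1\right)} = \frac{5 \left(-4 - -1\right)}{17 + 2 \left(-1\right)} = \frac{5 \left(-4 + 1\right)}{17 - 2} = 5 \cdot \frac{1}{15} \left(-3\right) = -1$)
$2023 - D{\left(4 \right)} Q{\left(-5,V{\left(5 \right)} \right)} = 2023 - \left(-1\right) \left(-3\right) = 2023 - 3 = 2020$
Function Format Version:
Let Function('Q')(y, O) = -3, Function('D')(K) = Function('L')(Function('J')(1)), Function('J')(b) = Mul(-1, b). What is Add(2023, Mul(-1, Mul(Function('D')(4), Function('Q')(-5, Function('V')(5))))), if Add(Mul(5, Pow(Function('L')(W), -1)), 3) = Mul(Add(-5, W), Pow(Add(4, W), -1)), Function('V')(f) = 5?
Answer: 2020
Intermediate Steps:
Function('L')(W) = Mul(5, Pow(Add(-3, Mul(Pow(Add(4, W), -1), Add(-5, W))), -1)) (Function('L')(W) = Mul(5, Pow(Add(-3, Mul(Add(-5, W), Pow(Add(4, W), -1))), -1)) = Mul(5, Pow(Add(-3, Mul(Pow(Add(4, W), -1), Add(-5, W))), -1)))
Function('D')(K) = -1 (Function('D')(K) = Mul(5, Pow(Add(17, Mul(2, Mul(-1, 1))), -1), Add(-4, Mul(-1, Mul(-1, 1)))) = Mul(5, Pow(Add(17, Mul(2, -1)), -1), Add(-4, Mul(-1, -1))) = Mul(5, Pow(Add(17, -2), -1), Add(-4, 1)) = Mul(5, Pow(15, -1), -3) = Mul(5, Rational(1, 15), -3) = -1)
Add(2023, Mul(-1, Mul(Function('D')(4), Function('Q')(-5, Function('V')(5))))) = Add(2023, Mul(-1, Mul(-1, -3))) = Add(2023, Mul(-1, 3)) = Add(2023, -3) = 2020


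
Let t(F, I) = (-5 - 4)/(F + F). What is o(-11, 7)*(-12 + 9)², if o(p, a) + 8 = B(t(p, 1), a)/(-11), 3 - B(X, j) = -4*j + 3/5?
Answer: -5328/55 ≈ -96.873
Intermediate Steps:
t(F, I) = -9/(2*F) (t(F, I) = -9*1/(2*F) = -9/(2*F))
B(X, j) = 12/5 + 4*j (B(X, j) = 3 - (-4*j + 3/5) = 3 - (-4*j + 3*(⅕)) = 3 - (-4*j + ⅗) = 3 - (⅗ - 4*j) = 3 + (-⅗ + 4*j) = 12/5 + 4*j)
o(p, a) = -452/55 - 4*a/11 (o(p, a) = -8 + (12/5 + 4*a)/(-11) = -8 + (12/5 + 4*a)*(-1/11) = -8 + (-12/55 - 4*a/11) = -452/55 - 4*a/11)
o(-11, 7)*(-12 + 9)² = (-452/55 - 4/11*7)*(-12 + 9)² = (-452/55 - 28/11)*(-3)² = -592/55*9 = -5328/55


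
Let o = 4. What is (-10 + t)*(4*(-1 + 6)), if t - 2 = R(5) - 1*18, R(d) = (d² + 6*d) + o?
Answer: 660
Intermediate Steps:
R(d) = 4 + d² + 6*d (R(d) = (d² + 6*d) + 4 = 4 + d² + 6*d)
t = 43 (t = 2 + ((4 + 5² + 6*5) - 1*18) = 2 + ((4 + 25 + 30) - 18) = 2 + (59 - 18) = 2 + 41 = 43)
(-10 + t)*(4*(-1 + 6)) = (-10 + 43)*(4*(-1 + 6)) = 33*(4*5) = 33*20 = 660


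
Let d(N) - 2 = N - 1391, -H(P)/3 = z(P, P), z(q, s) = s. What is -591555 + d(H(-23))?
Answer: -592875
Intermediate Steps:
H(P) = -3*P
d(N) = -1389 + N (d(N) = 2 + (N - 1391) = 2 + (-1391 + N) = -1389 + N)
-591555 + d(H(-23)) = -591555 + (-1389 - 3*(-23)) = -591555 + (-1389 + 69) = -591555 - 1320 = -592875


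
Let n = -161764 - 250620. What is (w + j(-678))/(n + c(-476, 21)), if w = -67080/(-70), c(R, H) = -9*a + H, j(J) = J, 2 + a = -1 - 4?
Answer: -981/1443050 ≈ -0.00067981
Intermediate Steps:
a = -7 (a = -2 + (-1 - 4) = -2 - 5 = -7)
c(R, H) = 63 + H (c(R, H) = -9*(-7) + H = 63 + H)
n = -412384
w = 6708/7 (w = -67080*(-1)/70 = -860*(-39/35) = 6708/7 ≈ 958.29)
(w + j(-678))/(n + c(-476, 21)) = (6708/7 - 678)/(-412384 + (63 + 21)) = 1962/(7*(-412384 + 84)) = (1962/7)/(-412300) = (1962/7)*(-1/412300) = -981/1443050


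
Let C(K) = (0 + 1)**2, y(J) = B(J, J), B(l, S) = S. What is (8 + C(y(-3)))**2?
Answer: 81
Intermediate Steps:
y(J) = J
C(K) = 1 (C(K) = 1**2 = 1)
(8 + C(y(-3)))**2 = (8 + 1)**2 = 9**2 = 81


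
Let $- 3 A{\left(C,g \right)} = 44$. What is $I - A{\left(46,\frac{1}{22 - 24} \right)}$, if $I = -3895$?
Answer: $- \frac{11641}{3} \approx -3880.3$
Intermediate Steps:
$A{\left(C,g \right)} = - \frac{44}{3}$ ($A{\left(C,g \right)} = \left(- \frac{1}{3}\right) 44 = - \frac{44}{3}$)
$I - A{\left(46,\frac{1}{22 - 24} \right)} = -3895 - - \frac{44}{3} = -3895 + \frac{44}{3} = - \frac{11641}{3}$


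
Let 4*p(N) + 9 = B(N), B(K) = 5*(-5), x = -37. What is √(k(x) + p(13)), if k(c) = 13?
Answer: 3*√2/2 ≈ 2.1213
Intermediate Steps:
B(K) = -25
p(N) = -17/2 (p(N) = -9/4 + (¼)*(-25) = -9/4 - 25/4 = -17/2)
√(k(x) + p(13)) = √(13 - 17/2) = √(9/2) = 3*√2/2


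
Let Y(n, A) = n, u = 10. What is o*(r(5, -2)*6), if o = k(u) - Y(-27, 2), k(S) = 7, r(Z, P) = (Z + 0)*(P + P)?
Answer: -4080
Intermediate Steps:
r(Z, P) = 2*P*Z (r(Z, P) = Z*(2*P) = 2*P*Z)
o = 34 (o = 7 - 1*(-27) = 7 + 27 = 34)
o*(r(5, -2)*6) = 34*((2*(-2)*5)*6) = 34*(-20*6) = 34*(-120) = -4080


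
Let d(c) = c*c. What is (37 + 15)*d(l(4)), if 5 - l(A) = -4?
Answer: 4212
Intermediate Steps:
l(A) = 9 (l(A) = 5 - 1*(-4) = 5 + 4 = 9)
d(c) = c²
(37 + 15)*d(l(4)) = (37 + 15)*9² = 52*81 = 4212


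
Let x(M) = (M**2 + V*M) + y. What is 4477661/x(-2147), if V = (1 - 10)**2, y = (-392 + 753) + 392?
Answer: 4477661/4436455 ≈ 1.0093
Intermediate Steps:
y = 753 (y = 361 + 392 = 753)
V = 81 (V = (-9)**2 = 81)
x(M) = 753 + M**2 + 81*M (x(M) = (M**2 + 81*M) + 753 = 753 + M**2 + 81*M)
4477661/x(-2147) = 4477661/(753 + (-2147)**2 + 81*(-2147)) = 4477661/(753 + 4609609 - 173907) = 4477661/4436455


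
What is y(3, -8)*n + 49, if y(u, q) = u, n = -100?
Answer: -251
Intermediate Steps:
y(3, -8)*n + 49 = 3*(-100) + 49 = -300 + 49 = -251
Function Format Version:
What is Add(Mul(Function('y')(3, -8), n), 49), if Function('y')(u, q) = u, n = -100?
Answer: -251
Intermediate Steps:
Add(Mul(Function('y')(3, -8), n), 49) = Add(Mul(3, -100), 49) = Add(-300, 49) = -251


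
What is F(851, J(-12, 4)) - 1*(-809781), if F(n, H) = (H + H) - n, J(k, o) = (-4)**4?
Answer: 809442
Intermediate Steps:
J(k, o) = 256
F(n, H) = -n + 2*H (F(n, H) = 2*H - n = -n + 2*H)
F(851, J(-12, 4)) - 1*(-809781) = (-1*851 + 2*256) - 1*(-809781) = (-851 + 512) + 809781 = -339 + 809781 = 809442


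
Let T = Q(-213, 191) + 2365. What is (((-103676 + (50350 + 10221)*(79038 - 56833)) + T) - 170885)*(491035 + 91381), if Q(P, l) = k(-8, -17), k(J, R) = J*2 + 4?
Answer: 783178783002352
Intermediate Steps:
k(J, R) = 4 + 2*J (k(J, R) = 2*J + 4 = 4 + 2*J)
Q(P, l) = -12 (Q(P, l) = 4 + 2*(-8) = 4 - 16 = -12)
T = 2353 (T = -12 + 2365 = 2353)
(((-103676 + (50350 + 10221)*(79038 - 56833)) + T) - 170885)*(491035 + 91381) = (((-103676 + (50350 + 10221)*(79038 - 56833)) + 2353) - 170885)*(491035 + 91381) = (((-103676 + 60571*22205) + 2353) - 170885)*582416 = (((-103676 + 1344979055) + 2353) - 170885)*582416 = ((1344875379 + 2353) - 170885)*582416 = (1344877732 - 170885)*582416 = 1344706847*582416 = 783178783002352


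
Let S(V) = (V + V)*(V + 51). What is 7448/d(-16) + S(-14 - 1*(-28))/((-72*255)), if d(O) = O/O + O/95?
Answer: 649532891/72522 ≈ 8956.4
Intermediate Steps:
S(V) = 2*V*(51 + V) (S(V) = (2*V)*(51 + V) = 2*V*(51 + V))
d(O) = 1 + O/95 (d(O) = 1 + O*(1/95) = 1 + O/95)
7448/d(-16) + S(-14 - 1*(-28))/((-72*255)) = 7448/(1 + (1/95)*(-16)) + (2*(-14 - 1*(-28))*(51 + (-14 - 1*(-28))))/((-72*255)) = 7448/(1 - 16/95) + (2*(-14 + 28)*(51 + (-14 + 28)))/(-18360) = 7448/(79/95) + (2*14*(51 + 14))*(-1/18360) = 7448*(95/79) + (2*14*65)*(-1/18360) = 707560/79 + 1820*(-1/18360) = 707560/79 - 91/918 = 649532891/72522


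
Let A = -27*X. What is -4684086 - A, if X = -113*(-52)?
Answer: -4525434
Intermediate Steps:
X = 5876
A = -158652 (A = -27*5876 = -158652)
-4684086 - A = -4684086 - 1*(-158652) = -4684086 + 158652 = -4525434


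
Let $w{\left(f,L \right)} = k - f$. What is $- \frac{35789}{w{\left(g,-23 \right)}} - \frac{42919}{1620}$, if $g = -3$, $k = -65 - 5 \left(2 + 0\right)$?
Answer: $\frac{1524667}{3240} \approx 470.58$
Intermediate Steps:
$k = -75$ ($k = -65 - 5 \cdot 2 = -65 - 10 = -75$)
$w{\left(f,L \right)} = -75 - f$
$- \frac{35789}{w{\left(g,-23 \right)}} - \frac{42919}{1620} = - \frac{35789}{-75 - -3} - \frac{42919}{1620} = - \frac{35789}{-75 + 3} - \frac{42919}{1620} = - \frac{35789}{-72} - \frac{42919}{1620} = \left(-35789\right) \left(- \frac{1}{72}\right) - \frac{42919}{1620} = \frac{35789}{72} - \frac{42919}{1620} = \frac{1524667}{3240}$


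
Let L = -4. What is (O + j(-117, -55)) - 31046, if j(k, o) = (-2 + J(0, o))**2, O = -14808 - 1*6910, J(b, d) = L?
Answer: -52728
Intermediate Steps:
J(b, d) = -4
O = -21718 (O = -14808 - 6910 = -21718)
j(k, o) = 36 (j(k, o) = (-2 - 4)**2 = (-6)**2 = 36)
(O + j(-117, -55)) - 31046 = (-21718 + 36) - 31046 = -21682 - 31046 = -52728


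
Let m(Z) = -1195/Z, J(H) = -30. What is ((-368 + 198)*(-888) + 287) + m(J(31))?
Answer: 907721/6 ≈ 1.5129e+5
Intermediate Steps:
((-368 + 198)*(-888) + 287) + m(J(31)) = ((-368 + 198)*(-888) + 287) - 1195/(-30) = (-170*(-888) + 287) - 1195*(-1/30) = (150960 + 287) + 239/6 = 151247 + 239/6 = 907721/6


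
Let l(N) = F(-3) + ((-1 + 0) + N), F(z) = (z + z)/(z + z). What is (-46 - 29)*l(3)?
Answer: -225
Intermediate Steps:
F(z) = 1 (F(z) = (2*z)/((2*z)) = (2*z)*(1/(2*z)) = 1)
l(N) = N (l(N) = 1 + ((-1 + 0) + N) = 1 + (-1 + N) = N)
(-46 - 29)*l(3) = (-46 - 29)*3 = -75*3 = -225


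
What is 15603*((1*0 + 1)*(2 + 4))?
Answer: 93618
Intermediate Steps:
15603*((1*0 + 1)*(2 + 4)) = 15603*((0 + 1)*6) = 15603*(1*6) = 15603*6 = 93618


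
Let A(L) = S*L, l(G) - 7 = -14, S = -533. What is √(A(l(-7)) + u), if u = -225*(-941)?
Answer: 4*√13466 ≈ 464.17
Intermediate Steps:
l(G) = -7 (l(G) = 7 - 14 = -7)
A(L) = -533*L
u = 211725
√(A(l(-7)) + u) = √(-533*(-7) + 211725) = √(3731 + 211725) = √215456 = 4*√13466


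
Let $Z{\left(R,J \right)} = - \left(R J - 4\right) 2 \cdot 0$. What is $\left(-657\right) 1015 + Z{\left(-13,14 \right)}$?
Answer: $-666855$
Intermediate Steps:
$Z{\left(R,J \right)} = 0$ ($Z{\left(R,J \right)} = - \left(J R - 4\right) 2 \cdot 0 = - \left(-4 + J R\right) 2 \cdot 0 = - (-8 + 2 J R) 0 = \left(8 - 2 J R\right) 0 = 0$)
$\left(-657\right) 1015 + Z{\left(-13,14 \right)} = \left(-657\right) 1015 + 0 = -666855 + 0 = -666855$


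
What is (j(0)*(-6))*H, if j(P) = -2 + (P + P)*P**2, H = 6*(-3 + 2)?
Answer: -72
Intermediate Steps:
H = -6 (H = 6*(-1) = -6)
j(P) = -2 + 2*P**3 (j(P) = -2 + (2*P)*P**2 = -2 + 2*P**3)
(j(0)*(-6))*H = ((-2 + 2*0**3)*(-6))*(-6) = ((-2 + 2*0)*(-6))*(-6) = ((-2 + 0)*(-6))*(-6) = -2*(-6)*(-6) = 12*(-6) = -72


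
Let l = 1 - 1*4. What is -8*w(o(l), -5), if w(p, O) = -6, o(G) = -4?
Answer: 48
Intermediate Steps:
l = -3 (l = 1 - 4 = -3)
-8*w(o(l), -5) = -8*(-6) = 48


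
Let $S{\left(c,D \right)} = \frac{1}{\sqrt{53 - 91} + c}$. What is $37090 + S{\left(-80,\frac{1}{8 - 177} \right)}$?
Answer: $\frac{119392670}{3219} - \frac{i \sqrt{38}}{6438} \approx 37090.0 - 0.0009575 i$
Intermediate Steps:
$S{\left(c,D \right)} = \frac{1}{c + i \sqrt{38}}$ ($S{\left(c,D \right)} = \frac{1}{\sqrt{-38} + c} = \frac{1}{i \sqrt{38} + c} = \frac{1}{c + i \sqrt{38}}$)
$37090 + S{\left(-80,\frac{1}{8 - 177} \right)} = 37090 + \frac{1}{-80 + i \sqrt{38}}$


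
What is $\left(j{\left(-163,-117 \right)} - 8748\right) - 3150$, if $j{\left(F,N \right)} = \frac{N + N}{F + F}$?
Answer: $- \frac{1939257}{163} \approx -11897.0$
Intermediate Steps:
$j{\left(F,N \right)} = \frac{N}{F}$ ($j{\left(F,N \right)} = \frac{2 N}{2 F} = 2 N \frac{1}{2 F} = \frac{N}{F}$)
$\left(j{\left(-163,-117 \right)} - 8748\right) - 3150 = \left(- \frac{117}{-163} - 8748\right) - 3150 = \left(\left(-117\right) \left(- \frac{1}{163}\right) - 8748\right) - 3150 = \left(\frac{117}{163} - 8748\right) - 3150 = - \frac{1425807}{163} - 3150 = - \frac{1939257}{163}$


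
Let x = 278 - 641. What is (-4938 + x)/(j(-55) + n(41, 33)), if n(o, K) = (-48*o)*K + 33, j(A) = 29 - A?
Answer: 589/7203 ≈ 0.081771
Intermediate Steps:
n(o, K) = 33 - 48*K*o (n(o, K) = -48*K*o + 33 = 33 - 48*K*o)
x = -363
(-4938 + x)/(j(-55) + n(41, 33)) = (-4938 - 363)/((29 - 1*(-55)) + (33 - 48*33*41)) = -5301/((29 + 55) + (33 - 64944)) = -5301/(84 - 64911) = -5301/(-64827) = -5301*(-1/64827) = 589/7203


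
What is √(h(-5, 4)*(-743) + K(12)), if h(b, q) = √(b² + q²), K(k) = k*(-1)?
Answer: √(-12 - 743*√41) ≈ 69.062*I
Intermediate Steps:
K(k) = -k
√(h(-5, 4)*(-743) + K(12)) = √(√((-5)² + 4²)*(-743) - 1*12) = √(√(25 + 16)*(-743) - 12) = √(√41*(-743) - 12) = √(-743*√41 - 12) = √(-12 - 743*√41)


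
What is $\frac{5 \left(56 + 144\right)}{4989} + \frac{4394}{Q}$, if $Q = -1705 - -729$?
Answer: $- \frac{10472833}{2434632} \approx -4.3016$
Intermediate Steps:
$Q = -976$ ($Q = -1705 + 729 = -976$)
$\frac{5 \left(56 + 144\right)}{4989} + \frac{4394}{Q} = \frac{5 \left(56 + 144\right)}{4989} + \frac{4394}{-976} = 5 \cdot 200 \cdot \frac{1}{4989} + 4394 \left(- \frac{1}{976}\right) = 1000 \cdot \frac{1}{4989} - \frac{2197}{488} = \frac{1000}{4989} - \frac{2197}{488} = - \frac{10472833}{2434632}$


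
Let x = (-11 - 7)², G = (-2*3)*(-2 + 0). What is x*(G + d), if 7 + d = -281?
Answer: -89424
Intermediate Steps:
d = -288 (d = -7 - 281 = -288)
G = 12 (G = -6*(-2) = 12)
x = 324 (x = (-18)² = 324)
x*(G + d) = 324*(12 - 288) = 324*(-276) = -89424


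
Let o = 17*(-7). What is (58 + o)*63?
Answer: -3843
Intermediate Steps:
o = -119
(58 + o)*63 = (58 - 119)*63 = -61*63 = -3843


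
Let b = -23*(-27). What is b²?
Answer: 385641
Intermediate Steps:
b = 621
b² = 621² = 385641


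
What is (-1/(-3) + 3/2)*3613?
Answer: 39743/6 ≈ 6623.8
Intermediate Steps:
(-1/(-3) + 3/2)*3613 = (-1*(-1/3) + 3*(1/2))*3613 = (1/3 + 3/2)*3613 = (11/6)*3613 = 39743/6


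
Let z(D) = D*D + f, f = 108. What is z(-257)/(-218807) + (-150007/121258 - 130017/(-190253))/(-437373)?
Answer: -667525512393614821019/2207776446172893757014 ≈ -0.30235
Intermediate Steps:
z(D) = 108 + D² (z(D) = D*D + 108 = D² + 108 = 108 + D²)
z(-257)/(-218807) + (-150007/121258 - 130017/(-190253))/(-437373) = (108 + (-257)²)/(-218807) + (-150007/121258 - 130017/(-190253))/(-437373) = (108 + 66049)*(-1/218807) + (-150007*1/121258 - 130017*(-1/190253))*(-1/437373) = 66157*(-1/218807) + (-150007/121258 + 130017/190253)*(-1/437373) = -66157/218807 - 12773680385/23069698274*(-1/437373) = -66157/218807 + 12773680385/10090063143194202 = -667525512393614821019/2207776446172893757014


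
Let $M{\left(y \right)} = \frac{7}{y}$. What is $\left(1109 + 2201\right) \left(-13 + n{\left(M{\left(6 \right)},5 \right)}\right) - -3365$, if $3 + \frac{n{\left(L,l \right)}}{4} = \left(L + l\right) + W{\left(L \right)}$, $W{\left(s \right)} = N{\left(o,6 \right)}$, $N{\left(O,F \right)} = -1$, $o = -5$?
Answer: $- \frac{32935}{3} \approx -10978.0$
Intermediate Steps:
$W{\left(s \right)} = -1$
$n{\left(L,l \right)} = -16 + 4 L + 4 l$ ($n{\left(L,l \right)} = -12 + 4 \left(\left(L + l\right) - 1\right) = -12 + 4 \left(-1 + L + l\right) = -12 + \left(-4 + 4 L + 4 l\right) = -16 + 4 L + 4 l$)
$\left(1109 + 2201\right) \left(-13 + n{\left(M{\left(6 \right)},5 \right)}\right) - -3365 = \left(1109 + 2201\right) \left(-13 + \left(-16 + 4 \cdot \frac{7}{6} + 4 \cdot 5\right)\right) - -3365 = 3310 \left(-13 + \left(-16 + 4 \cdot 7 \cdot \frac{1}{6} + 20\right)\right) + 3365 = 3310 \left(-13 + \left(-16 + 4 \cdot \frac{7}{6} + 20\right)\right) + 3365 = 3310 \left(-13 + \left(-16 + \frac{14}{3} + 20\right)\right) + 3365 = 3310 \left(-13 + \frac{26}{3}\right) + 3365 = 3310 \left(- \frac{13}{3}\right) + 3365 = - \frac{43030}{3} + 3365 = - \frac{32935}{3}$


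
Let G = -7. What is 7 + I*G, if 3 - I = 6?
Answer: 28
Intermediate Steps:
I = -3 (I = 3 - 1*6 = 3 - 6 = -3)
7 + I*G = 7 - 3*(-7) = 7 + 21 = 28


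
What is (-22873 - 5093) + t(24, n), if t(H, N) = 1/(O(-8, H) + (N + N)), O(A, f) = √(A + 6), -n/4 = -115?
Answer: (-27966*√2 + 25728719*I)/(√2 - 920*I) ≈ -27966.0 - 1.6689e-6*I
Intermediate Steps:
n = 460 (n = -4*(-115) = 460)
O(A, f) = √(6 + A)
t(H, N) = 1/(2*N + I*√2) (t(H, N) = 1/(√(6 - 8) + (N + N)) = 1/(√(-2) + 2*N) = 1/(I*√2 + 2*N) = 1/(2*N + I*√2))
(-22873 - 5093) + t(24, n) = (-22873 - 5093) + 1/(2*460 + I*√2) = -27966 + 1/(920 + I*√2)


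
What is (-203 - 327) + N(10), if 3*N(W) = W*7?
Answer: -1520/3 ≈ -506.67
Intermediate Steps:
N(W) = 7*W/3 (N(W) = (W*7)/3 = (7*W)/3 = 7*W/3)
(-203 - 327) + N(10) = (-203 - 327) + (7/3)*10 = -530 + 70/3 = -1520/3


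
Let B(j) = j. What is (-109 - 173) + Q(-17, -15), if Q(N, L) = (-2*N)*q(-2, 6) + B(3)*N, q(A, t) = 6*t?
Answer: 891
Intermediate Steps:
Q(N, L) = -69*N (Q(N, L) = (-2*N)*(6*6) + 3*N = -2*N*36 + 3*N = -72*N + 3*N = -69*N)
(-109 - 173) + Q(-17, -15) = (-109 - 173) - 69*(-17) = -282 + 1173 = 891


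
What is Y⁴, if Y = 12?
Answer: 20736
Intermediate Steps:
Y⁴ = 12⁴ = 20736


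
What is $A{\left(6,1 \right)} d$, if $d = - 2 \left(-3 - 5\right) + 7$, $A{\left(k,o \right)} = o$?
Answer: $23$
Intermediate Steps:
$d = 23$ ($d = - 2 \left(-3 - 5\right) + 7 = \left(-2\right) \left(-8\right) + 7 = 16 + 7 = 23$)
$A{\left(6,1 \right)} d = 1 \cdot 23 = 23$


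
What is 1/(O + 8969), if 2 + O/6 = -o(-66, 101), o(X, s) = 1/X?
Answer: 11/98528 ≈ 0.00011164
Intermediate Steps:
O = -131/11 (O = -12 + 6*(-1/(-66)) = -12 + 6*(-1*(-1/66)) = -12 + 6*(1/66) = -12 + 1/11 = -131/11 ≈ -11.909)
1/(O + 8969) = 1/(-131/11 + 8969) = 1/(98528/11) = 11/98528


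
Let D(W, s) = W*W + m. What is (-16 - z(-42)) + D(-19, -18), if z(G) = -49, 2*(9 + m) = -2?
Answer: 384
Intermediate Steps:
m = -10 (m = -9 + (½)*(-2) = -9 - 1 = -10)
D(W, s) = -10 + W² (D(W, s) = W*W - 10 = W² - 10 = -10 + W²)
(-16 - z(-42)) + D(-19, -18) = (-16 - 1*(-49)) + (-10 + (-19)²) = (-16 + 49) + (-10 + 361) = 33 + 351 = 384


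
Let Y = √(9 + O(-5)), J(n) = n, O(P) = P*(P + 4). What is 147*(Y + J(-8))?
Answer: -1176 + 147*√14 ≈ -625.98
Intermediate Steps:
O(P) = P*(4 + P)
Y = √14 (Y = √(9 - 5*(4 - 5)) = √(9 - 5*(-1)) = √(9 + 5) = √14 ≈ 3.7417)
147*(Y + J(-8)) = 147*(√14 - 8) = 147*(-8 + √14) = -1176 + 147*√14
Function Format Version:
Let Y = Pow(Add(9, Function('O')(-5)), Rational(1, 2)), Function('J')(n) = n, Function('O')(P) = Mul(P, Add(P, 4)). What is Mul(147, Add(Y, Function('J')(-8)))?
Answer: Add(-1176, Mul(147, Pow(14, Rational(1, 2)))) ≈ -625.98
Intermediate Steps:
Function('O')(P) = Mul(P, Add(4, P))
Y = Pow(14, Rational(1, 2)) (Y = Pow(Add(9, Mul(-5, Add(4, -5))), Rational(1, 2)) = Pow(Add(9, Mul(-5, -1)), Rational(1, 2)) = Pow(Add(9, 5), Rational(1, 2)) = Pow(14, Rational(1, 2)) ≈ 3.7417)
Mul(147, Add(Y, Function('J')(-8))) = Mul(147, Add(Pow(14, Rational(1, 2)), -8)) = Mul(147, Add(-8, Pow(14, Rational(1, 2)))) = Add(-1176, Mul(147, Pow(14, Rational(1, 2))))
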